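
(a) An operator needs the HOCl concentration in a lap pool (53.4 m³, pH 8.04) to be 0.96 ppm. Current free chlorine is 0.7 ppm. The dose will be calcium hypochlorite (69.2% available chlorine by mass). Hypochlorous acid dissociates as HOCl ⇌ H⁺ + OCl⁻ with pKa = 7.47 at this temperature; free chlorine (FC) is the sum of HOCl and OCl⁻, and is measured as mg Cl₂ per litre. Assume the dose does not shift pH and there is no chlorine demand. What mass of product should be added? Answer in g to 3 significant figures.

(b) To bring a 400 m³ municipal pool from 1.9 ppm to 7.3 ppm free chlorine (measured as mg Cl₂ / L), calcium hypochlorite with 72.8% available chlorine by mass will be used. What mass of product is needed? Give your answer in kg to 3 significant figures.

(a) 295 g; (b) 2.97 kg

(a) Volume: 53.4 m³ = 53,400 L.
(a) [OCl⁻]/[HOCl] = 10^(pH − pKa) = 10^(8.04 − 7.47) = 3.715; fraction as HOCl = 1/(1 + 3.715) = 0.2121.
(a) Free chlorine required for 0.96 ppm HOCl: 0.96 / 0.2121 = 4.527 ppm.
(a) FC to add: 4.527 − 0.7 = 3.827 mg/L as Cl₂.
(a) Cl₂ equivalent: 3.827 mg/L × 53,400 L = 204.3 g.
(a) Product at 69.2% available Cl: 204.3 / 0.692 = 295.3 g.

(b) Volume: 400 m³ = 400,000 L.
(b) Chlorine deficit: 7.3 − 1.9 = 5.4 ppm = 5.4 mg/L as Cl₂.
(b) Cl₂ equivalent needed: 5.4 mg/L × 400,000 L = 2,160,000 mg = 2160 g.
(b) Product at 72.8% available chlorine: 2160 / 0.728 = 2967 g.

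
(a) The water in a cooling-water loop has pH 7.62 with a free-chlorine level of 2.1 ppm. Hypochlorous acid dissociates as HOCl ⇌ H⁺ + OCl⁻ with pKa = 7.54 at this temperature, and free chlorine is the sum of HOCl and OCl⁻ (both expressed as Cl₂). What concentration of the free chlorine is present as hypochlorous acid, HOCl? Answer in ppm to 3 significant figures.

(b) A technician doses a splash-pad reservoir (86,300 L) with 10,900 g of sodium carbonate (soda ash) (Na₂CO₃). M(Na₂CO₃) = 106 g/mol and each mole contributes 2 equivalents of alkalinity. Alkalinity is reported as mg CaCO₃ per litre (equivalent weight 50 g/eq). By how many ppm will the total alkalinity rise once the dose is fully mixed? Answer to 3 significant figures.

(a) [OCl⁻]/[HOCl] = 10^(pH − pKa) = 10^(7.62 − 7.54) = 10^0.08 = 1.202.
(a) Fraction as HOCl = 1 / (1 + 1.202) = 0.4541.
(a) HOCl = 0.4541 × 2.1 ppm = 0.9536 ppm.

(b) Moles of Na₂CO₃: 10,900 g ÷ 106 g/mol = 102.8 mol → 205.7 eq of alkalinity.
(b) As CaCO₃: 205.7 eq × 50 g/eq = 10,280 g.
(b) Rise: 10,280 g / 86,300 L × 1000 = 119.2 mg/L.

(a) 0.954 ppm; (b) 119 ppm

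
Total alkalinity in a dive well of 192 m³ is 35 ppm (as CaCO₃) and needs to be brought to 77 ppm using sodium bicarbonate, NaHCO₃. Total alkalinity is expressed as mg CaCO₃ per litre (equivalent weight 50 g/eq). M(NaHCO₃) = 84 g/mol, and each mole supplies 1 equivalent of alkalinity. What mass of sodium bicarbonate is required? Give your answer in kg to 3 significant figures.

Volume: 192 m³ = 192,000 L.
Alkalinity to add: (77 − 35) = 42 mg/L as CaCO₃ × 192,000 L = 8064 g as CaCO₃.
Equivalents: 8064 g ÷ 50 g/eq = 161.3 eq.
NaHCO₃ supplies 1 eq per mole → 161.3 mol.
Mass: 161.3 mol × 84 g/mol = 13,550 g.

13.5 kg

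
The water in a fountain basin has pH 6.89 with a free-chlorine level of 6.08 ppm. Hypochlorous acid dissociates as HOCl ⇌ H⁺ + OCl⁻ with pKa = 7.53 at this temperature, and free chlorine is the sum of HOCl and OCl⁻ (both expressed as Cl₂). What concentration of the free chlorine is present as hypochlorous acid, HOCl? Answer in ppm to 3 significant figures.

4.95 ppm

[OCl⁻]/[HOCl] = 10^(pH − pKa) = 10^(6.89 − 7.53) = 10^-0.64 = 0.2291.
Fraction as HOCl = 1 / (1 + 0.2291) = 0.8136.
HOCl = 0.8136 × 6.08 ppm = 4.947 ppm.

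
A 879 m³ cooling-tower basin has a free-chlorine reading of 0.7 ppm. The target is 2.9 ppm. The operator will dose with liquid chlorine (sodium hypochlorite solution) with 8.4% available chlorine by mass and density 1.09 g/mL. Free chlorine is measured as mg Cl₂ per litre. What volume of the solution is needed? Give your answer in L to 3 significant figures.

Volume: 879 m³ = 879,000 L.
Chlorine deficit: 2.9 − 0.7 = 2.2 ppm = 2.2 mg/L as Cl₂.
Cl₂ equivalent needed: 2.2 mg/L × 879,000 L = 1,934,000 mg = 1934 g.
Product at 8.4% available chlorine: 1934 / 0.084 = 23,020 g.
Volume at density 1.09 g/mL: 23,020 g ÷ 1.09 g/mL = 21,120 mL.

21.1 L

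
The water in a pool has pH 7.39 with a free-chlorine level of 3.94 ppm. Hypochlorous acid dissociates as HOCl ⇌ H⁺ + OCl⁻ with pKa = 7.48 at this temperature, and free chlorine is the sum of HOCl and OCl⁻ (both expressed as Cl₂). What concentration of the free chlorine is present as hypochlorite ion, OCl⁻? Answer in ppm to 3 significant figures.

[OCl⁻]/[HOCl] = 10^(pH − pKa) = 10^(7.39 − 7.48) = 10^-0.09 = 0.8128.
Fraction as HOCl = 1 / (1 + 0.8128) = 0.5516.
OCl⁻ = (1 − 0.5516) × 3.94 ppm = 1.767 ppm.

1.77 ppm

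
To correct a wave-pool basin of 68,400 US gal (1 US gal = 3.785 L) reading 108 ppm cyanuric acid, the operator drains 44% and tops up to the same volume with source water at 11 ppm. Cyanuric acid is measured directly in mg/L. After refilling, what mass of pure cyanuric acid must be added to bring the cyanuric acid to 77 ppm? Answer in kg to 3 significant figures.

3.02 kg

Volume: 68,400 US gal × 3.785 L/gal = 258,894 L.
After draining 44% and refilling: 108 × 0.56 + 11 × 0.44 = 65.32 ppm.
Deficit to target: 77 − 65.32 = 11.68 mg/L.
Mass: 11.68 mg/L × 258,894 L = 3024 g cyanuric acid.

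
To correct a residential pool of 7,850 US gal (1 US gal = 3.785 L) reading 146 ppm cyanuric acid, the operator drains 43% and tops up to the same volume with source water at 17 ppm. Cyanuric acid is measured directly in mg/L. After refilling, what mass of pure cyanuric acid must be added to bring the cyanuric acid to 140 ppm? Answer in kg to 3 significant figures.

Volume: 7,850 US gal × 3.785 L/gal = 29,712 L.
After draining 43% and refilling: 146 × 0.57 + 17 × 0.43 = 90.53 ppm.
Deficit to target: 140 − 90.53 = 49.47 mg/L.
Mass: 49.47 mg/L × 29,712 L = 1470 g cyanuric acid.

1.47 kg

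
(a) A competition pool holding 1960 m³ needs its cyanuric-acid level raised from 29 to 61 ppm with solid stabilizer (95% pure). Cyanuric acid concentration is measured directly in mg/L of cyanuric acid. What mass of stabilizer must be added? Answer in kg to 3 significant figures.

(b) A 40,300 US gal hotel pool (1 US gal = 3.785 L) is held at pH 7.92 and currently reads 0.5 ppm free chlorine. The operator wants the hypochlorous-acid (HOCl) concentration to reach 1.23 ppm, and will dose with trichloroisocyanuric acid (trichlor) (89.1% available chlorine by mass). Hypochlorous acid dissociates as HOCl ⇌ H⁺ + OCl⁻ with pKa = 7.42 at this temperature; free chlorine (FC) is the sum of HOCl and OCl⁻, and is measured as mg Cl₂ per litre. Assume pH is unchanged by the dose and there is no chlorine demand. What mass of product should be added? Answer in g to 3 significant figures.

(a) 66.0 kg; (b) 791 g

(a) Volume: 1960 m³ = 1,960,000 L.
(a) CYA to add: (61 − 29) = 32 mg/L × 1,960,000 L = 62,720 g cyanuric acid.
(a) At 95% purity: 62,720 / 0.95 = 66,020 g product.

(b) Volume: 40,300 US gal × 3.785 L/gal = 152,536 L.
(b) [OCl⁻]/[HOCl] = 10^(pH − pKa) = 10^(7.92 − 7.42) = 3.162; fraction as HOCl = 1/(1 + 3.162) = 0.2403.
(b) Free chlorine required for 1.23 ppm HOCl: 1.23 / 0.2403 = 5.12 ppm.
(b) FC to add: 5.12 − 0.5 = 4.62 mg/L as Cl₂.
(b) Cl₂ equivalent: 4.62 mg/L × 152,536 L = 704.7 g.
(b) Product at 89.1% available Cl: 704.7 / 0.891 = 790.9 g.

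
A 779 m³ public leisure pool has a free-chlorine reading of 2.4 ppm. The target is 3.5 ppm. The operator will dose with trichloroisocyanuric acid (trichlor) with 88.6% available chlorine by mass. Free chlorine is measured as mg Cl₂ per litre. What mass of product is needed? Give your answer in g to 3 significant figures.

Volume: 779 m³ = 779,000 L.
Chlorine deficit: 3.5 − 2.4 = 1.1 ppm = 1.1 mg/L as Cl₂.
Cl₂ equivalent needed: 1.1 mg/L × 779,000 L = 856,900 mg = 856.9 g.
Product at 88.6% available chlorine: 856.9 / 0.886 = 967.2 g.

967 g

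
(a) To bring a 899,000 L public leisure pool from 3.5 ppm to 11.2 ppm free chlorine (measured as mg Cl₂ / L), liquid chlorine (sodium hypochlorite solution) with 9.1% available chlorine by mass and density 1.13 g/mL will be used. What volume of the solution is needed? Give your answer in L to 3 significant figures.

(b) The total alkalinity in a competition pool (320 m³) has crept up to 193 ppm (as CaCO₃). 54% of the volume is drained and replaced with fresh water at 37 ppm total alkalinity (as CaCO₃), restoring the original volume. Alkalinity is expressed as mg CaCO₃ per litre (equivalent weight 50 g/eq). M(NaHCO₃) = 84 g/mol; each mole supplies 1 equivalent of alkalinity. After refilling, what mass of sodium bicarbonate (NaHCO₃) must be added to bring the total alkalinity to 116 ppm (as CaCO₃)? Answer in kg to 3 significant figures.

(a) Chlorine deficit: 11.2 − 3.5 = 7.7 ppm = 7.7 mg/L as Cl₂.
(a) Cl₂ equivalent needed: 7.7 mg/L × 899,000 L = 6,922,000 mg = 6922 g.
(a) Product at 9.1% available chlorine: 6922 / 0.091 = 76,070 g.
(a) Volume at density 1.13 g/mL: 76,070 g ÷ 1.13 g/mL = 67,320 mL.

(b) Volume: 320 m³ = 320,000 L.
(b) After draining 54% and refilling: 193 × 0.46 + 37 × 0.54 = 108.76 ppm.
(b) Deficit to target: 116 − 108.76 = 7.24 mg/L.
(b) As CaCO₃: 7.24 mg/L × 320,000 L = 2317 g; ÷ 50 g/eq ÷ 1 = 46.34 mol NaHCO₃.
(b) Mass: 46.34 × 84 = 3892 g.

(a) 67.3 L; (b) 3.89 kg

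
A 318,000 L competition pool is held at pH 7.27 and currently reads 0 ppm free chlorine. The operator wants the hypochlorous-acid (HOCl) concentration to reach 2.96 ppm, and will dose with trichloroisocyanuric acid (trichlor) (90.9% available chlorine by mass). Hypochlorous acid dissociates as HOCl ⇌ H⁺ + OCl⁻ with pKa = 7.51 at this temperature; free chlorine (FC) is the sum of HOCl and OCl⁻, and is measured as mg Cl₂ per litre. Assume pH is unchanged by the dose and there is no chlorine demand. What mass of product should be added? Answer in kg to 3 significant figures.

1.63 kg

[OCl⁻]/[HOCl] = 10^(pH − pKa) = 10^(7.27 − 7.51) = 0.5754; fraction as HOCl = 1/(1 + 0.5754) = 0.6347.
Free chlorine required for 2.96 ppm HOCl: 2.96 / 0.6347 = 4.663 ppm.
FC to add: 4.663 − 0 = 4.663 mg/L as Cl₂.
Cl₂ equivalent: 4.663 mg/L × 318,000 L = 1483 g.
Product at 90.9% available Cl: 1483 / 0.909 = 1631 g.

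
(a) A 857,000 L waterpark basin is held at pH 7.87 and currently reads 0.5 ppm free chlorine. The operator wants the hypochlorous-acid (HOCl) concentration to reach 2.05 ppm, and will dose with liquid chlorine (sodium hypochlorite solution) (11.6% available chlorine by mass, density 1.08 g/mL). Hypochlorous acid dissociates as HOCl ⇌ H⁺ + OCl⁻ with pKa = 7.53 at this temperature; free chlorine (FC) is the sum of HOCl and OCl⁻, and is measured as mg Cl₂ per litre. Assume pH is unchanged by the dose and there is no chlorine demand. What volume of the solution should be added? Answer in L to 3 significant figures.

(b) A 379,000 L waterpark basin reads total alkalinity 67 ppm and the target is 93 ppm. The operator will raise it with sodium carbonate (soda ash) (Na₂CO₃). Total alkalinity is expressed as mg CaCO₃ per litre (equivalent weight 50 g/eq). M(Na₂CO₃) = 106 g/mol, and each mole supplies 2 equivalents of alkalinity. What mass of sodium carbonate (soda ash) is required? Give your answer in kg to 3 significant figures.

(a) 41.3 L; (b) 10.4 kg

(a) [OCl⁻]/[HOCl] = 10^(pH − pKa) = 10^(7.87 − 7.53) = 2.188; fraction as HOCl = 1/(1 + 2.188) = 0.3137.
(a) Free chlorine required for 2.05 ppm HOCl: 2.05 / 0.3137 = 6.535 ppm.
(a) FC to add: 6.535 − 0.5 = 6.035 mg/L as Cl₂.
(a) Cl₂ equivalent: 6.035 mg/L × 857,000 L = 5172 g.
(a) Product at 11.6% available Cl: 5172 / 0.116 = 44,590 g.
(a) Volume: 44,590 g ÷ 1.08 g/mL = 41,280 mL.

(b) Alkalinity to add: (93 − 67) = 26 mg/L as CaCO₃ × 379,000 L = 9854 g as CaCO₃.
(b) Equivalents: 9854 g ÷ 50 g/eq = 197.1 eq.
(b) Each mole of Na₂CO₃ supplies 2 eq, so 197.1 / 2 = 98.54 mol.
(b) Mass: 98.54 mol × 106 g/mol = 10,450 g.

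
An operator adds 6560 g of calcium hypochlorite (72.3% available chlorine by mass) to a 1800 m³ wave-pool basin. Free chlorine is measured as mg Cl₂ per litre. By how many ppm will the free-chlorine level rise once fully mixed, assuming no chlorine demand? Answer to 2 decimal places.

2.63 ppm

Volume: 1800 m³ = 1,800,000 L.
Available chlorine delivered: 6560 g × 0.723 = 4743 g as Cl₂.
Concentration rise: 4743 g / 1,800,000 L = 2.635 mg/L = 2.63 ppm.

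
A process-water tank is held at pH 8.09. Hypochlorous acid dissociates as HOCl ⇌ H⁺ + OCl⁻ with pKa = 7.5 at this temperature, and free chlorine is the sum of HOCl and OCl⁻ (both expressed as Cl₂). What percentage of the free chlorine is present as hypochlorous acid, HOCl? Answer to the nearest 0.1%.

20.4%

[OCl⁻]/[HOCl] = 10^(pH − pKa) = 10^(8.09 − 7.5) = 10^0.59 = 3.89.
Fraction as HOCl = 1 / (1 + 3.89) = 0.2045.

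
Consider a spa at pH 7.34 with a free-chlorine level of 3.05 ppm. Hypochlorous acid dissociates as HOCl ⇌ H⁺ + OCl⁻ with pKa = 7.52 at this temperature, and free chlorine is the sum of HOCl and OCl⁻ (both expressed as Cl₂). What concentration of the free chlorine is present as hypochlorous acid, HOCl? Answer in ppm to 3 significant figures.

1.84 ppm

[OCl⁻]/[HOCl] = 10^(pH − pKa) = 10^(7.34 − 7.52) = 10^-0.18 = 0.6607.
Fraction as HOCl = 1 / (1 + 0.6607) = 0.6022.
HOCl = 0.6022 × 3.05 ppm = 1.837 ppm.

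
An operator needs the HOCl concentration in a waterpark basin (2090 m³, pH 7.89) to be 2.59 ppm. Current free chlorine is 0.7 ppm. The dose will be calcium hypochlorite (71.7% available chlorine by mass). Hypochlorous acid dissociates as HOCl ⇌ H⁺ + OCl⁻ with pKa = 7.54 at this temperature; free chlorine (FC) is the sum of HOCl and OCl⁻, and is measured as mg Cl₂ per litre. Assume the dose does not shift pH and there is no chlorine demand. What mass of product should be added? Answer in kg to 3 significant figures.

Volume: 2090 m³ = 2,090,000 L.
[OCl⁻]/[HOCl] = 10^(pH − pKa) = 10^(7.89 − 7.54) = 2.239; fraction as HOCl = 1/(1 + 2.239) = 0.3088.
Free chlorine required for 2.59 ppm HOCl: 2.59 / 0.3088 = 8.388 ppm.
FC to add: 8.388 − 0.7 = 7.688 mg/L as Cl₂.
Cl₂ equivalent: 7.688 mg/L × 2,090,000 L = 16,070 g.
Product at 71.7% available Cl: 16,070 / 0.717 = 22,410 g.

22.4 kg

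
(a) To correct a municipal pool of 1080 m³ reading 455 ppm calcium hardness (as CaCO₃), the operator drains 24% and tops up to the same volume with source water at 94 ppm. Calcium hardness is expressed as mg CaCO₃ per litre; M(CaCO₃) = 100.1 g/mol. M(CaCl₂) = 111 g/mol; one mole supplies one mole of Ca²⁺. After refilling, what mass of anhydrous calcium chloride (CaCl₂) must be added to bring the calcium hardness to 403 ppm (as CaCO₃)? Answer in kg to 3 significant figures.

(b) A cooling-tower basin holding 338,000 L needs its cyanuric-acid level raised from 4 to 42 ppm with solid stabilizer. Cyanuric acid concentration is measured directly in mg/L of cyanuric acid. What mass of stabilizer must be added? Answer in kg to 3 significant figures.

(a) 41.5 kg; (b) 12.8 kg

(a) Volume: 1080 m³ = 1,080,000 L.
(a) After draining 24% and refilling: 455 × 0.76 + 94 × 0.24 = 368.36 ppm.
(a) Deficit to target: 403 − 368.36 = 34.64 mg/L.
(a) As CaCO₃: 34.64 mg/L × 1,080,000 L = 37,410 g; ÷ 100.1 = 373.7 mol Ca²⁺.
(a) Mass: 373.7 × 111 = 41,480 g.

(b) CYA to add: (42 − 4) = 38 mg/L × 338,000 L = 12,840 g cyanuric acid.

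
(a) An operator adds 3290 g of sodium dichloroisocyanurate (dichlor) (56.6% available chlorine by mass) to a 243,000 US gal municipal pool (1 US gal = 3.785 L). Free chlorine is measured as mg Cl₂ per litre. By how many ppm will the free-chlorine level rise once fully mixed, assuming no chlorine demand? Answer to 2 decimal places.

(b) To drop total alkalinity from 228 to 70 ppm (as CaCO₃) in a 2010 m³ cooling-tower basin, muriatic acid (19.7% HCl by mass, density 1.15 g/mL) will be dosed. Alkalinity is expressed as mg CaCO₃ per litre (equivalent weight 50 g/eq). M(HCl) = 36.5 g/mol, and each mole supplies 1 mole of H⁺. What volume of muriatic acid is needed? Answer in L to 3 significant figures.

(a) Volume: 243,000 US gal × 3.785 L/gal = 919,755 L.
(a) Available chlorine delivered: 3290 g × 0.566 = 1862 g as Cl₂.
(a) Concentration rise: 1862 g / 919,755 L = 2.025 mg/L = 2.02 ppm.

(b) Volume: 2010 m³ = 2,010,000 L.
(b) Alkalinity to neutralize: (228 − 70) = 158 mg/L as CaCO₃ × 2,010,000 L = 317,600 g as CaCO₃.
(b) Equivalents of H⁺ required: 317,600 ÷ 50 g/eq = 6352 eq = 6352 mol HCl.
(b) Mass of HCl: 6352 × 36.5 = 231,800 g.
(b) Mass of 19.7% solution: 231,800 / 0.197 = 1,177,000 g.
(b) Volume: 1,177,000 g ÷ 1.15 g/mL = 1,023,000 mL.

(a) 2.02 ppm; (b) 1,020 L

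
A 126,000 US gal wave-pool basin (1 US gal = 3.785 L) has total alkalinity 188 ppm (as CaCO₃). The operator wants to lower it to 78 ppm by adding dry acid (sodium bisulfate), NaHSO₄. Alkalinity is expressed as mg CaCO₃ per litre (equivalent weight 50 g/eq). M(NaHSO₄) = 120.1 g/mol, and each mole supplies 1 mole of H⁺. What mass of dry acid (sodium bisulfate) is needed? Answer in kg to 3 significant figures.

126 kg

Volume: 126,000 US gal × 3.785 L/gal = 476,910 L.
Alkalinity to neutralize: (188 − 78) = 110 mg/L as CaCO₃ × 476,910 L = 52,460 g as CaCO₃.
Equivalents of H⁺ required: 52,460 ÷ 50 g/eq = 1049 eq = 1049 mol NaHSO₄.
Mass of NaHSO₄: 1049 × 120.1 = 126,000 g.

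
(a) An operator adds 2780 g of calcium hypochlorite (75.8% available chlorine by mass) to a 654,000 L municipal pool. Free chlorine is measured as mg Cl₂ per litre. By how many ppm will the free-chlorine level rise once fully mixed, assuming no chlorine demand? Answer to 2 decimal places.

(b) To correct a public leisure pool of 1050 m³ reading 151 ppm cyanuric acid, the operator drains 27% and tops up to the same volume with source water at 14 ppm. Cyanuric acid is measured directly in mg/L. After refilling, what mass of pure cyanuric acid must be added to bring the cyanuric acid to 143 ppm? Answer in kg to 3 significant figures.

(a) Available chlorine delivered: 2780 g × 0.758 = 2107 g as Cl₂.
(a) Concentration rise: 2107 g / 654,000 L = 3.222 mg/L = 3.22 ppm.

(b) Volume: 1050 m³ = 1,050,000 L.
(b) After draining 27% and refilling: 151 × 0.73 + 14 × 0.27 = 114.01 ppm.
(b) Deficit to target: 143 − 114.01 = 28.99 mg/L.
(b) Mass: 28.99 mg/L × 1,050,000 L = 30,440 g cyanuric acid.

(a) 3.22 ppm; (b) 30.4 kg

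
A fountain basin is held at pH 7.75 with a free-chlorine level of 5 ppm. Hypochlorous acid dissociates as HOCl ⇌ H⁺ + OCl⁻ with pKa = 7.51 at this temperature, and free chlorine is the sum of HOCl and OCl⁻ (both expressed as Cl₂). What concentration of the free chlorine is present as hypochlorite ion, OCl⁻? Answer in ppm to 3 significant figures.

[OCl⁻]/[HOCl] = 10^(pH − pKa) = 10^(7.75 − 7.51) = 10^0.24 = 1.738.
Fraction as HOCl = 1 / (1 + 1.738) = 0.3653.
OCl⁻ = (1 − 0.3653) × 5 ppm = 3.174 ppm.

3.17 ppm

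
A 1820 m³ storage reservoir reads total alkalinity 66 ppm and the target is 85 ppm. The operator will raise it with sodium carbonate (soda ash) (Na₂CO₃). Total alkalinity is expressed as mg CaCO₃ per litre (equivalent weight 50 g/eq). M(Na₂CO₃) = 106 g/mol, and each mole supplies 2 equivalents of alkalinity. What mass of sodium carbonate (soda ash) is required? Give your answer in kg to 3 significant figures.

36.7 kg

Volume: 1820 m³ = 1,820,000 L.
Alkalinity to add: (85 − 66) = 19 mg/L as CaCO₃ × 1,820,000 L = 34,580 g as CaCO₃.
Equivalents: 34,580 g ÷ 50 g/eq = 691.6 eq.
Each mole of Na₂CO₃ supplies 2 eq, so 691.6 / 2 = 345.8 mol.
Mass: 345.8 mol × 106 g/mol = 36,650 g.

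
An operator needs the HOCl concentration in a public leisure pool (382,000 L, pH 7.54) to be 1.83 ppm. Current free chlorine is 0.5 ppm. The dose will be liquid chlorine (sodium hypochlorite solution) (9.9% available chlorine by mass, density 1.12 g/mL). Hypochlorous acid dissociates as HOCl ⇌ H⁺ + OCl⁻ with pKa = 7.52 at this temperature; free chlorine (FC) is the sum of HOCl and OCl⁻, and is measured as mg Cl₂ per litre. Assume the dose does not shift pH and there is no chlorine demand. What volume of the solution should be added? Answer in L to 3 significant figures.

[OCl⁻]/[HOCl] = 10^(pH − pKa) = 10^(7.54 − 7.52) = 1.047; fraction as HOCl = 1/(1 + 1.047) = 0.4885.
Free chlorine required for 1.83 ppm HOCl: 1.83 / 0.4885 = 3.746 ppm.
FC to add: 3.746 − 0.5 = 3.246 mg/L as Cl₂.
Cl₂ equivalent: 3.246 mg/L × 382,000 L = 1240 g.
Product at 9.9% available Cl: 1240 / 0.099 = 12,530 g.
Volume: 12,530 g ÷ 1.12 g/mL = 11,180 mL.

11.2 L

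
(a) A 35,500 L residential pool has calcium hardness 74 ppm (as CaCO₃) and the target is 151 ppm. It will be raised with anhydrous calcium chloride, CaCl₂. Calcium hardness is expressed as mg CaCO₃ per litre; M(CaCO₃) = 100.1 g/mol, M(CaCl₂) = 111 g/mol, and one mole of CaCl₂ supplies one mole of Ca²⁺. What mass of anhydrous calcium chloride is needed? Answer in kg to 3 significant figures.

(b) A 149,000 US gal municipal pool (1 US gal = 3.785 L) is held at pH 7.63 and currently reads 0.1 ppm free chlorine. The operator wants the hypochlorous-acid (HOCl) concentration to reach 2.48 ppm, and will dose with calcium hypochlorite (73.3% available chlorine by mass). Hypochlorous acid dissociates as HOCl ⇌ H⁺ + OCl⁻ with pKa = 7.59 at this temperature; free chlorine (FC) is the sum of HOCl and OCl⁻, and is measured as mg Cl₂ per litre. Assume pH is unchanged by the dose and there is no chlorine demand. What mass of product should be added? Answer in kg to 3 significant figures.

(a) 3.03 kg; (b) 3.92 kg

(a) Hardness to add: (151 − 74) = 77 mg/L as CaCO₃ × 35,500 L = 2734 g as CaCO₃.
(a) Moles of Ca²⁺ (1 mol Ca²⁺ ≡ 1 mol CaCO₃): 2734 / 100.1 g/mol = 27.31 mol.
(a) Mass of CaCl₂: 27.31 × 111 = 3031 g.

(b) Volume: 149,000 US gal × 3.785 L/gal = 563,965 L.
(b) [OCl⁻]/[HOCl] = 10^(pH − pKa) = 10^(7.63 − 7.59) = 1.096; fraction as HOCl = 1/(1 + 1.096) = 0.477.
(b) Free chlorine required for 2.48 ppm HOCl: 2.48 / 0.477 = 5.199 ppm.
(b) FC to add: 5.199 − 0.1 = 5.099 mg/L as Cl₂.
(b) Cl₂ equivalent: 5.099 mg/L × 563,965 L = 2876 g.
(b) Product at 73.3% available Cl: 2876 / 0.733 = 3923 g.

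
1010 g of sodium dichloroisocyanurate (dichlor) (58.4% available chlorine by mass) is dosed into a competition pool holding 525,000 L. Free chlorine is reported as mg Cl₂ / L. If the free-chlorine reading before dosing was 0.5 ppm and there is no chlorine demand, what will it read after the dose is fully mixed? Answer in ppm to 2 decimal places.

Available chlorine delivered: 1010 g × 0.584 = 589.8 g as Cl₂.
Concentration rise: 589.8 g / 525,000 L = 1.124 mg/L = 1.12 ppm.
Final FC: 0.5 + 1.12 = 1.62 ppm.

1.62 ppm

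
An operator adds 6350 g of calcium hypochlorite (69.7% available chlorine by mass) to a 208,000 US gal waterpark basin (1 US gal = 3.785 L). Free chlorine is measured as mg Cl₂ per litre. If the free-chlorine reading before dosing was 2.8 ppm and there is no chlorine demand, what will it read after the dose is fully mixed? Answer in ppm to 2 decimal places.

8.42 ppm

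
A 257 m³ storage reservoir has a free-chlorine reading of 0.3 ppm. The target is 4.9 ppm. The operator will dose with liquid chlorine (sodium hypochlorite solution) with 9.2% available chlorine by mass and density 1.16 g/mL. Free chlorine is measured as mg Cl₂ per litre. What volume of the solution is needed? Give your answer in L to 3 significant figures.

11.1 L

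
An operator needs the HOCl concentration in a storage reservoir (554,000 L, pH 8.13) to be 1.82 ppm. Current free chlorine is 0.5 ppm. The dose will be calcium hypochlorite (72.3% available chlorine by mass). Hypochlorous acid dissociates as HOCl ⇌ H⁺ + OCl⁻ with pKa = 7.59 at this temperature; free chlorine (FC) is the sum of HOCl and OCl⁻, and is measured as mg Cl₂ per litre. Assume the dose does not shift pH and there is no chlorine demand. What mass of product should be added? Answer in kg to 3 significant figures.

5.85 kg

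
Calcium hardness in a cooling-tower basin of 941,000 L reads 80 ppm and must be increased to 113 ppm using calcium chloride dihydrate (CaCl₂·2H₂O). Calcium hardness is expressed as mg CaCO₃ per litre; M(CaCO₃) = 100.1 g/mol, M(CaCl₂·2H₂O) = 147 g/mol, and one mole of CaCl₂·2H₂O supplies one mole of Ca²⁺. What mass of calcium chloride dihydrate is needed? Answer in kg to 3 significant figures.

Hardness to add: (113 − 80) = 33 mg/L as CaCO₃ × 941,000 L = 31,050 g as CaCO₃.
Moles of Ca²⁺ (1 mol Ca²⁺ ≡ 1 mol CaCO₃): 31,050 / 100.1 g/mol = 310.2 mol.
Mass of CaCl₂·2H₂O: 310.2 × 147 = 45,600 g.

45.6 kg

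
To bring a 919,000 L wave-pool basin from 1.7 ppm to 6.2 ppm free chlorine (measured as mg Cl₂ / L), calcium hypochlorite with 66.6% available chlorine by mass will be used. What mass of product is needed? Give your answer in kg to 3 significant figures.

Chlorine deficit: 6.2 − 1.7 = 4.5 ppm = 4.5 mg/L as Cl₂.
Cl₂ equivalent needed: 4.5 mg/L × 919,000 L = 4,136,000 mg = 4136 g.
Product at 66.6% available chlorine: 4136 / 0.666 = 6209 g.

6.21 kg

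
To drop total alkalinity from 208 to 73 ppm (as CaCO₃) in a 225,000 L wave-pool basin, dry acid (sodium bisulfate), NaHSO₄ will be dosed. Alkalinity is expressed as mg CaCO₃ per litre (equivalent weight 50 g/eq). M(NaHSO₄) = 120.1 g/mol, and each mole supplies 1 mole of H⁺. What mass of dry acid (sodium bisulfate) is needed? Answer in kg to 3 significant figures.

73.0 kg

Alkalinity to neutralize: (208 − 73) = 135 mg/L as CaCO₃ × 225,000 L = 30,380 g as CaCO₃.
Equivalents of H⁺ required: 30,380 ÷ 50 g/eq = 607.5 eq = 607.5 mol NaHSO₄.
Mass of NaHSO₄: 607.5 × 120.1 = 72,960 g.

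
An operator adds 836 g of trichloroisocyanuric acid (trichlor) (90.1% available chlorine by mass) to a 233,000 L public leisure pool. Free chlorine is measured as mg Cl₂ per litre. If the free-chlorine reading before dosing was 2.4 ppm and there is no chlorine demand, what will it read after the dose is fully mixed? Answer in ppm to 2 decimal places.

Available chlorine delivered: 836 g × 0.901 = 753.2 g as Cl₂.
Concentration rise: 753.2 g / 233,000 L = 3.233 mg/L = 3.23 ppm.
Final FC: 2.4 + 3.23 = 5.63 ppm.

5.63 ppm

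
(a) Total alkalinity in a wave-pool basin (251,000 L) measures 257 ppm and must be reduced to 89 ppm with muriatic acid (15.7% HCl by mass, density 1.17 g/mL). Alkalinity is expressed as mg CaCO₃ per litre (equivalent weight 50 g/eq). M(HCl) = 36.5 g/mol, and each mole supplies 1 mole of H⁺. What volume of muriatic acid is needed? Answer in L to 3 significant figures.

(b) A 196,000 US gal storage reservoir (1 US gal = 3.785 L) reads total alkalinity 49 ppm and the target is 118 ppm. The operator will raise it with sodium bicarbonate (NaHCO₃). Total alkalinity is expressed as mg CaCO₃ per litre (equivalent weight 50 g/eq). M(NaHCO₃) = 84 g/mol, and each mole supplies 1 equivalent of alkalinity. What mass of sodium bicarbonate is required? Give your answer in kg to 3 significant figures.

(a) Alkalinity to neutralize: (257 − 89) = 168 mg/L as CaCO₃ × 251,000 L = 42,170 g as CaCO₃.
(a) Equivalents of H⁺ required: 42,170 ÷ 50 g/eq = 843.4 eq = 843.4 mol HCl.
(a) Mass of HCl: 843.4 × 36.5 = 30,780 g.
(a) Mass of 15.7% solution: 30,780 / 0.157 = 196,100 g.
(a) Volume: 196,100 g ÷ 1.17 g/mL = 167,600 mL.

(b) Volume: 196,000 US gal × 3.785 L/gal = 741,860 L.
(b) Alkalinity to add: (118 − 49) = 69 mg/L as CaCO₃ × 741,860 L = 51,190 g as CaCO₃.
(b) Equivalents: 51,190 g ÷ 50 g/eq = 1024 eq.
(b) NaHCO₃ supplies 1 eq per mole → 1024 mol.
(b) Mass: 1024 mol × 84 g/mol = 86,000 g.

(a) 168 L; (b) 86.0 kg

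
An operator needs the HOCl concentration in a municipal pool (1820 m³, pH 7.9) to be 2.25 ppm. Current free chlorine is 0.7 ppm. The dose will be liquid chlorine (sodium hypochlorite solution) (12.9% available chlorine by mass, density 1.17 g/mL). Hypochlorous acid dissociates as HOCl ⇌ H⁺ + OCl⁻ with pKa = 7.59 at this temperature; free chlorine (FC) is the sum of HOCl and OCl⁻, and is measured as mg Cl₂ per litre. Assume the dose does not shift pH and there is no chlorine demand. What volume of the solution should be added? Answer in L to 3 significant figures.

74.1 L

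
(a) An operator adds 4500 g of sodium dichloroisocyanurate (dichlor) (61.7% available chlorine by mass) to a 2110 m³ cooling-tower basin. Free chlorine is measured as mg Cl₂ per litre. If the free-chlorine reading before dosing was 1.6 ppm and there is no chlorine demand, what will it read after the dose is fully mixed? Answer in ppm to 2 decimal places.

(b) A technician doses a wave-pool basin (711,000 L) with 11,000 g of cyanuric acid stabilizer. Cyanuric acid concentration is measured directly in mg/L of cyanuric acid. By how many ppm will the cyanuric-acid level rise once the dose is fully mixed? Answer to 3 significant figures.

(a) 2.92 ppm; (b) 15.5 ppm

(a) Volume: 2110 m³ = 2,110,000 L.
(a) Available chlorine delivered: 4500 g × 0.617 = 2776 g as Cl₂.
(a) Concentration rise: 2776 g / 2,110,000 L = 1.316 mg/L = 1.32 ppm.
(a) Final FC: 1.6 + 1.32 = 2.92 ppm.

(b) Rise: 11,000 g / 711,000 L × 1000 = 15.47 mg/L.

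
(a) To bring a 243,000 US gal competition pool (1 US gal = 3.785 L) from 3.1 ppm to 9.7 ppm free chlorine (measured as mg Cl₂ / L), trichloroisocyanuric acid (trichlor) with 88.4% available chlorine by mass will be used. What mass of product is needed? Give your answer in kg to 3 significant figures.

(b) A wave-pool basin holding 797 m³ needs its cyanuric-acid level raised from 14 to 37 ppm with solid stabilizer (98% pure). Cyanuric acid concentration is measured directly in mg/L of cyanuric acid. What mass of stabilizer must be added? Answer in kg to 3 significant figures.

(a) 6.87 kg; (b) 18.7 kg

(a) Volume: 243,000 US gal × 3.785 L/gal = 919,755 L.
(a) Chlorine deficit: 9.7 − 3.1 = 6.6 ppm = 6.6 mg/L as Cl₂.
(a) Cl₂ equivalent needed: 6.6 mg/L × 919,755 L = 6,070,000 mg = 6070 g.
(a) Product at 88.4% available chlorine: 6070 / 0.884 = 6867 g.

(b) Volume: 797 m³ = 797,000 L.
(b) CYA to add: (37 − 14) = 23 mg/L × 797,000 L = 18,330 g cyanuric acid.
(b) At 98% purity: 18,330 / 0.98 = 18,710 g product.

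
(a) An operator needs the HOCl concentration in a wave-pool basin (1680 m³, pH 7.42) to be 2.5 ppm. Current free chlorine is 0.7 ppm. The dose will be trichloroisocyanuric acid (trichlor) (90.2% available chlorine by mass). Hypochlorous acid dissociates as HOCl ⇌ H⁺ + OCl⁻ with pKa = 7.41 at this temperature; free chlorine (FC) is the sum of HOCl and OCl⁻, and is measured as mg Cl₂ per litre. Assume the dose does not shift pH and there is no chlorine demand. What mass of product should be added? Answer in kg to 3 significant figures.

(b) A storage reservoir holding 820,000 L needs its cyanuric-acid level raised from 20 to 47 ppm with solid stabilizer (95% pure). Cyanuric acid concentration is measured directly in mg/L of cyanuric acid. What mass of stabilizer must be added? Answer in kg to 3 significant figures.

(a) 8.12 kg; (b) 23.3 kg

(a) Volume: 1680 m³ = 1,680,000 L.
(a) [OCl⁻]/[HOCl] = 10^(pH − pKa) = 10^(7.42 − 7.41) = 1.023; fraction as HOCl = 1/(1 + 1.023) = 0.4942.
(a) Free chlorine required for 2.5 ppm HOCl: 2.5 / 0.4942 = 5.058 ppm.
(a) FC to add: 5.058 − 0.7 = 4.358 mg/L as Cl₂.
(a) Cl₂ equivalent: 4.358 mg/L × 1,680,000 L = 7322 g.
(a) Product at 90.2% available Cl: 7322 / 0.902 = 8117 g.

(b) CYA to add: (47 − 20) = 27 mg/L × 820,000 L = 22,140 g cyanuric acid.
(b) At 95% purity: 22,140 / 0.95 = 23,310 g product.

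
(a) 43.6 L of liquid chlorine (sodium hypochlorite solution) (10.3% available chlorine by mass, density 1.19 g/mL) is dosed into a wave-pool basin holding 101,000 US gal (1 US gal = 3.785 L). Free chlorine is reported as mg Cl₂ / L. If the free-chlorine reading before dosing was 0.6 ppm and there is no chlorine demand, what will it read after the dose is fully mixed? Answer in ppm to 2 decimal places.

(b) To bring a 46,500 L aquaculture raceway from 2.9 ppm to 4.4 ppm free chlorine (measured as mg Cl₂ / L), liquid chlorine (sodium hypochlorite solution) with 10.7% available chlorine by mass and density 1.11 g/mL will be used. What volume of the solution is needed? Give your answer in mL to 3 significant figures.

(a) 14.58 ppm; (b) 587 mL

(a) Volume: 101,000 US gal × 3.785 L/gal = 382,285 L.
(a) Mass of solution: 43.6 L × 1000 mL/L × 1.19 g/mL = 51,880 g.
(a) Available chlorine delivered: 51,880 g × 0.103 = 5344 g as Cl₂.
(a) Concentration rise: 5344 g / 382,285 L = 13.98 mg/L = 13.98 ppm.
(a) Final FC: 0.6 + 13.98 = 14.58 ppm.

(b) Chlorine deficit: 4.4 − 2.9 = 1.5 ppm = 1.5 mg/L as Cl₂.
(b) Cl₂ equivalent needed: 1.5 mg/L × 46,500 L = 69,750 mg = 69.75 g.
(b) Product at 10.7% available chlorine: 69.75 / 0.107 = 651.9 g.
(b) Volume at density 1.11 g/mL: 651.9 g ÷ 1.11 g/mL = 587.3 mL.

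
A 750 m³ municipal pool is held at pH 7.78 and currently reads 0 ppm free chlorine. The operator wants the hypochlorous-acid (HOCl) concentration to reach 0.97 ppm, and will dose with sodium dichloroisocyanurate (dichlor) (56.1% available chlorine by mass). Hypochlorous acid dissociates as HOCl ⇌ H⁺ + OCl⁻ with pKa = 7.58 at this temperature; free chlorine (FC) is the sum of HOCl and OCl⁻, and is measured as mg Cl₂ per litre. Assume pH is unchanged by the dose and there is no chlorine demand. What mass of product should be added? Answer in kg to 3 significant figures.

3.35 kg

Volume: 750 m³ = 750,000 L.
[OCl⁻]/[HOCl] = 10^(pH − pKa) = 10^(7.78 − 7.58) = 1.585; fraction as HOCl = 1/(1 + 1.585) = 0.3869.
Free chlorine required for 0.97 ppm HOCl: 0.97 / 0.3869 = 2.507 ppm.
FC to add: 2.507 − 0 = 2.507 mg/L as Cl₂.
Cl₂ equivalent: 2.507 mg/L × 750,000 L = 1881 g.
Product at 56.1% available Cl: 1881 / 0.561 = 3352 g.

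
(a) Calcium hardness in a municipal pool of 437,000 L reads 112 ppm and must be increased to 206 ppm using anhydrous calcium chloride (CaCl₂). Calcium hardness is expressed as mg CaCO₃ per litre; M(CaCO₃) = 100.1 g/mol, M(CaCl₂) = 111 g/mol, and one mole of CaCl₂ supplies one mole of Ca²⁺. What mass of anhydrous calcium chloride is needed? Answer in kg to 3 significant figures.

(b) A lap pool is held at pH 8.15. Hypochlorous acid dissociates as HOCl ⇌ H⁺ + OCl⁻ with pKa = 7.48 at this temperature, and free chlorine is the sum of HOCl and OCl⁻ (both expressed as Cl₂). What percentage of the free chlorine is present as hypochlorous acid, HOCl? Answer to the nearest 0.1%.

(a) 45.6 kg; (b) 17.6%

(a) Hardness to add: (206 − 112) = 94 mg/L as CaCO₃ × 437,000 L = 41,080 g as CaCO₃.
(a) Moles of Ca²⁺ (1 mol Ca²⁺ ≡ 1 mol CaCO₃): 41,080 / 100.1 g/mol = 410.4 mol.
(a) Mass of CaCl₂: 410.4 × 111 = 45,550 g.

(b) [OCl⁻]/[HOCl] = 10^(pH − pKa) = 10^(8.15 − 7.48) = 10^0.67 = 4.677.
(b) Fraction as HOCl = 1 / (1 + 4.677) = 0.1761.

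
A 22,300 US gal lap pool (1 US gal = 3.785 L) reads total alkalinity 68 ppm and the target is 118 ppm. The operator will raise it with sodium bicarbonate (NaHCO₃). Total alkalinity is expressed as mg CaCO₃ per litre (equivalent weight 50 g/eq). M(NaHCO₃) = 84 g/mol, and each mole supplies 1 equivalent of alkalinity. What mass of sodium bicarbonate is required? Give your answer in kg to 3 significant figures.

Volume: 22,300 US gal × 3.785 L/gal = 84,406 L.
Alkalinity to add: (118 − 68) = 50 mg/L as CaCO₃ × 84,406 L = 4220 g as CaCO₃.
Equivalents: 4220 g ÷ 50 g/eq = 84.41 eq.
NaHCO₃ supplies 1 eq per mole → 84.41 mol.
Mass: 84.41 mol × 84 g/mol = 7090 g.

7.09 kg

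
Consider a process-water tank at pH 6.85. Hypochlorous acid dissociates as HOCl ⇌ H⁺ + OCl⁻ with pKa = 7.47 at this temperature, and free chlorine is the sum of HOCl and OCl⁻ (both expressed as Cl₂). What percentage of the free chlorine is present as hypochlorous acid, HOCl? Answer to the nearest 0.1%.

80.7%

[OCl⁻]/[HOCl] = 10^(pH − pKa) = 10^(6.85 − 7.47) = 10^-0.62 = 0.2399.
Fraction as HOCl = 1 / (1 + 0.2399) = 0.8065.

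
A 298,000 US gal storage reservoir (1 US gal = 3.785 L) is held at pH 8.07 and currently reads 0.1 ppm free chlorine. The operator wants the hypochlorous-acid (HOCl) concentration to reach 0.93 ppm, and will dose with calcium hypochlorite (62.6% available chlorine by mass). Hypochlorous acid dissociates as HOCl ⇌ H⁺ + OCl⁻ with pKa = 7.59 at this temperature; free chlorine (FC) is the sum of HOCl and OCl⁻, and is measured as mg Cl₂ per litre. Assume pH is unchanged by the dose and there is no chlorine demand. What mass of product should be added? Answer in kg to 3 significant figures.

Volume: 298,000 US gal × 3.785 L/gal = 1,127,930 L.
[OCl⁻]/[HOCl] = 10^(pH − pKa) = 10^(8.07 − 7.59) = 3.02; fraction as HOCl = 1/(1 + 3.02) = 0.2488.
Free chlorine required for 0.93 ppm HOCl: 0.93 / 0.2488 = 3.739 ppm.
FC to add: 3.739 − 0.1 = 3.639 mg/L as Cl₂.
Cl₂ equivalent: 3.639 mg/L × 1,127,930 L = 4104 g.
Product at 62.6% available Cl: 4104 / 0.626 = 6556 g.

6.56 kg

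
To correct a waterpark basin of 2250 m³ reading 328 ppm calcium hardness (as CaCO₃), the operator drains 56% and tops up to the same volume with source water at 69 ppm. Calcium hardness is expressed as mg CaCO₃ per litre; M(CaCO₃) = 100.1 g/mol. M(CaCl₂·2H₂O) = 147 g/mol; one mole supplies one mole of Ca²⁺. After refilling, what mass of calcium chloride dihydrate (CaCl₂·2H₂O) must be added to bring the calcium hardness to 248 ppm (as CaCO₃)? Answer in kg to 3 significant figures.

215 kg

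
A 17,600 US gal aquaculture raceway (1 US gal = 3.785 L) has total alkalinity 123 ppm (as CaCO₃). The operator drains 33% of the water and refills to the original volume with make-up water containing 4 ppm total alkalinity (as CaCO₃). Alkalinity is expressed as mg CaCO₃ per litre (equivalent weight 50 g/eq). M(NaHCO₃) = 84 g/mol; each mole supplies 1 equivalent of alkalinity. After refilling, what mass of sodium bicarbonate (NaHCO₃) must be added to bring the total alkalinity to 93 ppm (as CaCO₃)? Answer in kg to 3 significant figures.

1.04 kg

Volume: 17,600 US gal × 3.785 L/gal = 66,616 L.
After draining 33% and refilling: 123 × 0.67 + 4 × 0.33 = 83.73 ppm.
Deficit to target: 93 − 83.73 = 9.27 mg/L.
As CaCO₃: 9.27 mg/L × 66,616 L = 617.5 g; ÷ 50 g/eq ÷ 1 = 12.35 mol NaHCO₃.
Mass: 12.35 × 84 = 1037 g.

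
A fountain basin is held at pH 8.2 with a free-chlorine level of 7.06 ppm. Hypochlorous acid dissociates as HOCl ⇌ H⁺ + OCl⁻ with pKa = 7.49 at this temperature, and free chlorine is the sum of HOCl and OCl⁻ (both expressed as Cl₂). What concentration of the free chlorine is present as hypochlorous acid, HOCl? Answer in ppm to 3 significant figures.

1.15 ppm

[OCl⁻]/[HOCl] = 10^(pH − pKa) = 10^(8.2 − 7.49) = 10^0.71 = 5.129.
Fraction as HOCl = 1 / (1 + 5.129) = 0.1632.
HOCl = 0.1632 × 7.06 ppm = 1.152 ppm.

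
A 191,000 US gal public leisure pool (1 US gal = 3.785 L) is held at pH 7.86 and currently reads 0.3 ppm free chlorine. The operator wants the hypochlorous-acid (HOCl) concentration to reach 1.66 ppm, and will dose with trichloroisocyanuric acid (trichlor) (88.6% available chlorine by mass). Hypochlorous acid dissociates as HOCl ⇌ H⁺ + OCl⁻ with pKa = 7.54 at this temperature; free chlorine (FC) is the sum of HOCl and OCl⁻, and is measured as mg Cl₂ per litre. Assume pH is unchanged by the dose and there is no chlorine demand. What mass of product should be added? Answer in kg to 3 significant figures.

3.94 kg

Volume: 191,000 US gal × 3.785 L/gal = 722,935 L.
[OCl⁻]/[HOCl] = 10^(pH − pKa) = 10^(7.86 − 7.54) = 2.089; fraction as HOCl = 1/(1 + 2.089) = 0.3237.
Free chlorine required for 1.66 ppm HOCl: 1.66 / 0.3237 = 5.128 ppm.
FC to add: 5.128 − 0.3 = 4.828 mg/L as Cl₂.
Cl₂ equivalent: 4.828 mg/L × 722,935 L = 3490 g.
Product at 88.6% available Cl: 3490 / 0.886 = 3940 g.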